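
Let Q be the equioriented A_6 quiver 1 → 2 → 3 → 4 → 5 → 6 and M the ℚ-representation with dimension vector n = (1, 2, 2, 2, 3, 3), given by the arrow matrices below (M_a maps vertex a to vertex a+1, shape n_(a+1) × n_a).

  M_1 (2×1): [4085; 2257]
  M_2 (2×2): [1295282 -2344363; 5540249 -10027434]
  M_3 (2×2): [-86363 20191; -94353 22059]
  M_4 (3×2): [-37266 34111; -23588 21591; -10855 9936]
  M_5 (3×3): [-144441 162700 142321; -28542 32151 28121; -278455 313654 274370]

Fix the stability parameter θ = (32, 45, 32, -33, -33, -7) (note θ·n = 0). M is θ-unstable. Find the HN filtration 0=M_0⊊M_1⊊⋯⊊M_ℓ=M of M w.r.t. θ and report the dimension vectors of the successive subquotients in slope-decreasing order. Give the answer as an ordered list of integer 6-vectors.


Barcode: M ≅ I[1,6], I[2,6], I[5,6]. HN layers by μ_θ (4 steps, strictly decreasing):
  μ^(1)=6; μ^(2)=4/5; μ^(3)=-7; μ^(4)=-33

((1, 1, 1, 1, 1, 1); (0, 1, 1, 1, 1, 1); (0, 0, 0, 0, 0, 1); (0, 0, 0, 0, 1, 0))


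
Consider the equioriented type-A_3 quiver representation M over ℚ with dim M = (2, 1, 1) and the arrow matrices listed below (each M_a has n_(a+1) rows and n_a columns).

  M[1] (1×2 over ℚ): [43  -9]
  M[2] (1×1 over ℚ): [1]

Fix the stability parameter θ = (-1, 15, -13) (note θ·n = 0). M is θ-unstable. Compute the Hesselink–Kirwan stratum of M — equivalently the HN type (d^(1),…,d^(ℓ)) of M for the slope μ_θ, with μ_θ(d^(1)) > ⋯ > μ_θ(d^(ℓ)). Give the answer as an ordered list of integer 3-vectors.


Interval decomposition of M: I[1,1], I[1,3].
HN type (ℓ=2): μ^(1)=1; μ^(2)=-1

((0, 1, 1); (2, 0, 0))


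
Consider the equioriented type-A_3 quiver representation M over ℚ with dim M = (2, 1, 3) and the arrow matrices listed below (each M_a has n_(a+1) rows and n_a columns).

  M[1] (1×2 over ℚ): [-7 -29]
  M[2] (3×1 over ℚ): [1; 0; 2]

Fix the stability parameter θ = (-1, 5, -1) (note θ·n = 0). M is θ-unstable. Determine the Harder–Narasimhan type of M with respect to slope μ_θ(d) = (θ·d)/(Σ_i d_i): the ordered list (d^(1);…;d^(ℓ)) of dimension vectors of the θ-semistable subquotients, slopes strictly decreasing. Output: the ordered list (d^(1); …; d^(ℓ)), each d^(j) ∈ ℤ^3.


Via rank(M_{q-1}∘⋯∘M_p): M ≅ I[1,1], I[1,3], I[3,3]^2.
μ_θ-semistable layers: μ^(1)=2; μ^(2)=-1

((0, 1, 1); (2, 0, 2))


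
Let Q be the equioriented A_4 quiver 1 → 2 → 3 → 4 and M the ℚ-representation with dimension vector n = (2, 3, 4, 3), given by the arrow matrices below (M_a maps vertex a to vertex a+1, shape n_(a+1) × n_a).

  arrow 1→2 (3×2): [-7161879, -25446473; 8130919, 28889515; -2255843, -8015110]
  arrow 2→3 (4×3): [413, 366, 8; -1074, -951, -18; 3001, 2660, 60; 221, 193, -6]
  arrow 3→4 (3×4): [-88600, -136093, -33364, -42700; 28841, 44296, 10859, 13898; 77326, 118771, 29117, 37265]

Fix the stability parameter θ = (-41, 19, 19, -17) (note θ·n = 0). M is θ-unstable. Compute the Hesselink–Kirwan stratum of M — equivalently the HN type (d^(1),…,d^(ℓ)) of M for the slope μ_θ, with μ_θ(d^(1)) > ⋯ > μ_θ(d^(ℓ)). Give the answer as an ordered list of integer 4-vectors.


Interval decomposition of M: I[1,2], I[1,4], I[2,4], I[3,3], I[3,4].
HN type (ℓ=4): μ^(1)=19; μ^(2)=7; μ^(3)=1; μ^(4)=-41

((0, 1, 1, 0); (0, 2, 2, 2); (0, 0, 1, 1); (2, 0, 0, 0))


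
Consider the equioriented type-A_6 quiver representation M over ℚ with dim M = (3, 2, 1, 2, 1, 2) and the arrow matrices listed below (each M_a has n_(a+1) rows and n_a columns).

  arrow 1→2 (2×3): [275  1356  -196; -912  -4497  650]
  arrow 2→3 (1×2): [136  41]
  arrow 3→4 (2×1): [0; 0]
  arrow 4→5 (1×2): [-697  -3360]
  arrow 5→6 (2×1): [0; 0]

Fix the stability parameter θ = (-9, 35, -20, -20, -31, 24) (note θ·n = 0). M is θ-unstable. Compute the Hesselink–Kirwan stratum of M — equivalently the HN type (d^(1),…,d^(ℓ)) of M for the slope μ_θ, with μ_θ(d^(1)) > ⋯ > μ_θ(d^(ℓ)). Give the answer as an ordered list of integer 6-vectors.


Interval decomposition of M: I[1,1], I[1,2], I[1,3], I[4,4], I[4,5], I[6,6]^2.
HN type (ℓ=6): μ^(1)=35; μ^(2)=24; μ^(3)=15/2; μ^(4)=-9; μ^(5)=-20; μ^(6)=-51/2

((0, 1, 0, 0, 0, 0); (0, 0, 0, 0, 0, 2); (0, 1, 1, 0, 0, 0); (3, 0, 0, 0, 0, 0); (0, 0, 0, 1, 0, 0); (0, 0, 0, 1, 1, 0))


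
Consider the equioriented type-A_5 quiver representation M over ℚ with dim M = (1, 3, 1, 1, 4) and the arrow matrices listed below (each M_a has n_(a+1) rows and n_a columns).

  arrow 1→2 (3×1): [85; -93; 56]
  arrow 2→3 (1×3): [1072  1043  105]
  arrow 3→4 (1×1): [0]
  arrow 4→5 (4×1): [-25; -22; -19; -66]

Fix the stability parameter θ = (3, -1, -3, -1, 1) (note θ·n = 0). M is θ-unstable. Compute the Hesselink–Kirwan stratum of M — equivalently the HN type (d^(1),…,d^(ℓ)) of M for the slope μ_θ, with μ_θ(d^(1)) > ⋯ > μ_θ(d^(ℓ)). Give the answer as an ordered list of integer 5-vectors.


Via rank(M_{q-1}∘⋯∘M_p): M ≅ I[1,3], I[2,2]^2, I[4,5], I[5,5]^3.
μ_θ-semistable layers: μ^(1)=1; μ^(2)=-1/3; μ^(3)=-1

((0, 0, 0, 0, 4); (1, 1, 1, 0, 0); (0, 2, 0, 1, 0))


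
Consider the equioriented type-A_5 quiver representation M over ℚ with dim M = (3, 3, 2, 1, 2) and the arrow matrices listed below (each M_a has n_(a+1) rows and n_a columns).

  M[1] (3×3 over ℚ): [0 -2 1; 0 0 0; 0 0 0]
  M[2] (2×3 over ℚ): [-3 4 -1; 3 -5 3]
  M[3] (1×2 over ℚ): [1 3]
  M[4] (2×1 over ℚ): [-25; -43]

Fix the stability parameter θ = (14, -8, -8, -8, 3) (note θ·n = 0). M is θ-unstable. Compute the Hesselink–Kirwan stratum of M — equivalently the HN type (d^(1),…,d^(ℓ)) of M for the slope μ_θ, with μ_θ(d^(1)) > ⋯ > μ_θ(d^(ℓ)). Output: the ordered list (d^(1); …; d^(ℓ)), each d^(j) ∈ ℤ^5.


Barcode: M ≅ I[1,1]^2, I[1,5], I[2,2], I[2,3], I[5,5]. HN layers by μ_θ (4 steps, strictly decreasing):
  μ^(1)=14; μ^(2)=3; μ^(3)=-5/2; μ^(4)=-8

((2, 0, 0, 0, 0); (0, 0, 0, 0, 2); (1, 1, 1, 1, 0); (0, 2, 1, 0, 0))


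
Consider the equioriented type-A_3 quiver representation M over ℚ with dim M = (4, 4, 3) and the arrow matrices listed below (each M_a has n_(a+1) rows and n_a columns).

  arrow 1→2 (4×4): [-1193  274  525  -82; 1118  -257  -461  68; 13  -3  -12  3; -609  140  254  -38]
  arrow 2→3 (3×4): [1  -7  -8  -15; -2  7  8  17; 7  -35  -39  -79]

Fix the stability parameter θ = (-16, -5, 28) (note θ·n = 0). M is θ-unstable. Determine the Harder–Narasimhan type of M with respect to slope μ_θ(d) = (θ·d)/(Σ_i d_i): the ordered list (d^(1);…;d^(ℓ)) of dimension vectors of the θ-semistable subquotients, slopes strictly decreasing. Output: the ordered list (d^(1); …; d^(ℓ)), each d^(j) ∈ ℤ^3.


Barcode: M ≅ I[1,2], I[1,3]^3. HN layers by μ_θ (3 steps, strictly decreasing):
  μ^(1)=28; μ^(2)=-5; μ^(3)=-16

((0, 0, 3); (0, 4, 0); (4, 0, 0))


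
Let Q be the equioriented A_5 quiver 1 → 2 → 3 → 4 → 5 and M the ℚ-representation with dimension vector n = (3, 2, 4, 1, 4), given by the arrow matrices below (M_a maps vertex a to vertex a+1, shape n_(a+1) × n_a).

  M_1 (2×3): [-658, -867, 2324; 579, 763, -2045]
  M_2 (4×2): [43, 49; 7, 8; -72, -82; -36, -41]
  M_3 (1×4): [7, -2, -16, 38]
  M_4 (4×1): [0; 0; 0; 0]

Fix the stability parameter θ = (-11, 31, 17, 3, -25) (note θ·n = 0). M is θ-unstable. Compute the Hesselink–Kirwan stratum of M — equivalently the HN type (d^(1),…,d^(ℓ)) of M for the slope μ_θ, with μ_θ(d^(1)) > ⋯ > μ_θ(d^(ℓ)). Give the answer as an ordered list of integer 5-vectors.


Via rank(M_{q-1}∘⋯∘M_p): M ≅ I[1,1], I[1,3], I[1,4], I[3,3]^2, I[5,5]^4.
μ_θ-semistable layers: μ^(1)=24; μ^(2)=17; μ^(3)=-11; μ^(4)=-25

((0, 1, 1, 0, 0); (0, 1, 3, 1, 0); (3, 0, 0, 0, 0); (0, 0, 0, 0, 4))


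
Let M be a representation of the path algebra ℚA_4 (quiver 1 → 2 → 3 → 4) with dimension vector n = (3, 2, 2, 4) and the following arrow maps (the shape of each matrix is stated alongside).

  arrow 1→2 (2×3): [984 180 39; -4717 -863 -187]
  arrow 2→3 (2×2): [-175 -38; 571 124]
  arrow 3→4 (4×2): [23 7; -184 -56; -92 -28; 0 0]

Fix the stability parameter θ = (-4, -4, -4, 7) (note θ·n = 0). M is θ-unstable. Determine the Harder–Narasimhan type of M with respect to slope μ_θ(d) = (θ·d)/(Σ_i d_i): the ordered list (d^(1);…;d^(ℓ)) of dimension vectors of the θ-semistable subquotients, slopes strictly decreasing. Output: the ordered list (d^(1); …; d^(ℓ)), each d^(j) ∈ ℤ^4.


Interval decomposition of M: I[1,1], I[1,3], I[1,4], I[4,4]^3.
HN type (ℓ=2): μ^(1)=7; μ^(2)=-4

((0, 0, 0, 4); (3, 2, 2, 0))


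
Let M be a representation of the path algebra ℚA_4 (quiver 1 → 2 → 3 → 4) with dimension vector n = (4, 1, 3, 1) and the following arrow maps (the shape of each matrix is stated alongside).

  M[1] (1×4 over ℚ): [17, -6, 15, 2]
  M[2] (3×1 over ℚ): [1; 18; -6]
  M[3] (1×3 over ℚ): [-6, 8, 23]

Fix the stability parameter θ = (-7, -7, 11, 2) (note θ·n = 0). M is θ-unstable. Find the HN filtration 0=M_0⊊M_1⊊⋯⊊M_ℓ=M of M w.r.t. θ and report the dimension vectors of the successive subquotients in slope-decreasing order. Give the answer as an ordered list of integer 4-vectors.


Interval decomposition of M: I[1,1]^3, I[1,3], I[3,3], I[3,4].
HN type (ℓ=3): μ^(1)=11; μ^(2)=13/2; μ^(3)=-7

((0, 0, 2, 0); (0, 0, 1, 1); (4, 1, 0, 0))


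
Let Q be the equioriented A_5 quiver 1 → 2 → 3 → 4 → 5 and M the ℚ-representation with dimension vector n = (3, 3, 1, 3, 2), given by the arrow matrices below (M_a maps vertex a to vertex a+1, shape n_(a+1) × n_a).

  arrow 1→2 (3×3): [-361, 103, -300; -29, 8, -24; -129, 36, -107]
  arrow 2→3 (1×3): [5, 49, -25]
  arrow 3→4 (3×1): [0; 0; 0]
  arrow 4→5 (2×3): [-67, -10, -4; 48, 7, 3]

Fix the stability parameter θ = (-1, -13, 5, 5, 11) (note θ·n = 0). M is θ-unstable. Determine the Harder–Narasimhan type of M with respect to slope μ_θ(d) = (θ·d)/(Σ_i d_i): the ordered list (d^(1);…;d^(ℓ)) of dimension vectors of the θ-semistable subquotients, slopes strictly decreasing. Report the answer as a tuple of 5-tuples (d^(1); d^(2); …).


Interval decomposition of M: I[1,2]^2, I[1,3], I[4,4], I[4,5]^2.
HN type (ℓ=3): μ^(1)=11; μ^(2)=5; μ^(3)=-7

((0, 0, 0, 0, 2); (0, 0, 1, 3, 0); (3, 3, 0, 0, 0))


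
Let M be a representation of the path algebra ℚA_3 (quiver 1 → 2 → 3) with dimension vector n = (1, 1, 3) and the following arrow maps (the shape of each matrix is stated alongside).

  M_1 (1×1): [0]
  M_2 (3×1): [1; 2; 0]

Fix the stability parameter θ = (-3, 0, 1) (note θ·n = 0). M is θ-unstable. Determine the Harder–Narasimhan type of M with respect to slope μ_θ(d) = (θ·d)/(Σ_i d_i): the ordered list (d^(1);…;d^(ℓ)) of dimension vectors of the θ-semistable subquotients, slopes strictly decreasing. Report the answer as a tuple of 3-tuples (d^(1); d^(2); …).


Interval decomposition of M: I[1,1], I[2,3], I[3,3]^2.
HN type (ℓ=3): μ^(1)=1; μ^(2)=0; μ^(3)=-3

((0, 0, 3); (0, 1, 0); (1, 0, 0))


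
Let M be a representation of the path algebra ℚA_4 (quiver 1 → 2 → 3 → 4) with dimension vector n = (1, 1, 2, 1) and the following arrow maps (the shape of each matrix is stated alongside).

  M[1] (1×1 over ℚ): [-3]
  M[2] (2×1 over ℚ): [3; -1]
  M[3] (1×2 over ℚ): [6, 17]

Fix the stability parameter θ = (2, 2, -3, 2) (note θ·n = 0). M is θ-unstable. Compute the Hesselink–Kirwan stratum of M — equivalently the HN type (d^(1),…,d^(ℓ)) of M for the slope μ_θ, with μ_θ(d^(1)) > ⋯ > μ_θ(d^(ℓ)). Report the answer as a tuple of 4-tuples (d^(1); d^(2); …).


Barcode: M ≅ I[1,4], I[3,3]. HN layers by μ_θ (3 steps, strictly decreasing):
  μ^(1)=2; μ^(2)=1/3; μ^(3)=-3

((0, 0, 0, 1); (1, 1, 1, 0); (0, 0, 1, 0))


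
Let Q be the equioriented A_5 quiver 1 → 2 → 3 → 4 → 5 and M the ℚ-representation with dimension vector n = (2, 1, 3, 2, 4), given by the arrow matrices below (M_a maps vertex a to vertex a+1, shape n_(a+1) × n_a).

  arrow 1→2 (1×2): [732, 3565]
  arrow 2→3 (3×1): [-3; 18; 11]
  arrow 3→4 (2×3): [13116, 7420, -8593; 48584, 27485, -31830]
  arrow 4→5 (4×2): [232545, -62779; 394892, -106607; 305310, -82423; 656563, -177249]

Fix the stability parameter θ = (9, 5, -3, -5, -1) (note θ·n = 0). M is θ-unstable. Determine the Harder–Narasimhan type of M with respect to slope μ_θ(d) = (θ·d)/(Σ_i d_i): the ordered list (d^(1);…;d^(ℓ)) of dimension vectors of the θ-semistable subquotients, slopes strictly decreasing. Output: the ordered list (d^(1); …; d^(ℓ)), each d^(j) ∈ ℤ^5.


Via rank(M_{q-1}∘⋯∘M_p): M ≅ I[1,1], I[1,5], I[3,3], I[3,5], I[5,5]^2.
μ_θ-semistable layers: μ^(1)=9; μ^(2)=1; μ^(3)=-1; μ^(4)=-3; μ^(5)=-4

((1, 0, 0, 0, 0); (1, 1, 1, 1, 1); (0, 0, 0, 0, 3); (0, 0, 1, 0, 0); (0, 0, 1, 1, 0))


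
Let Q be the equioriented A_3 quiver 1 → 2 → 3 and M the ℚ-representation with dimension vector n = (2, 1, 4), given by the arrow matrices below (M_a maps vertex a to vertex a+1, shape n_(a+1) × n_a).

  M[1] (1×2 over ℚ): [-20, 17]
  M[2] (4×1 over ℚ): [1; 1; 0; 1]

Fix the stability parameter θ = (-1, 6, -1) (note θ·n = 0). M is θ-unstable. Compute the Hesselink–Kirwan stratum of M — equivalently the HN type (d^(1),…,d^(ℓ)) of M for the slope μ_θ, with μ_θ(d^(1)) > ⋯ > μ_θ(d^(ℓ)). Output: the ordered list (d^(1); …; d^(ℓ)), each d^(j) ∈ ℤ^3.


Barcode: M ≅ I[1,1], I[1,3], I[3,3]^3. HN layers by μ_θ (2 steps, strictly decreasing):
  μ^(1)=5/2; μ^(2)=-1

((0, 1, 1); (2, 0, 3))


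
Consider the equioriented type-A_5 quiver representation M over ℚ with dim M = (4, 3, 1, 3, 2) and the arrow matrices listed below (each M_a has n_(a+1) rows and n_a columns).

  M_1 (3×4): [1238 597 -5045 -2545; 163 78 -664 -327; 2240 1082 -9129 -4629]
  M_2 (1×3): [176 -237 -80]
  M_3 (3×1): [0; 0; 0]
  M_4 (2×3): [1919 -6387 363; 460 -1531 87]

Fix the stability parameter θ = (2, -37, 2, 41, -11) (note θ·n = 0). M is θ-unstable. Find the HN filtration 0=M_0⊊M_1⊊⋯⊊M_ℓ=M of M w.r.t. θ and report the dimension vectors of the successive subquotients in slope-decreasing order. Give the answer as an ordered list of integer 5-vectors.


Via rank(M_{q-1}∘⋯∘M_p): M ≅ I[1,1], I[1,2]^2, I[1,3], I[4,4], I[4,5]^2.
μ_θ-semistable layers: μ^(1)=41; μ^(2)=15; μ^(3)=2; μ^(4)=-35/2

((0, 0, 0, 1, 0); (0, 0, 0, 2, 2); (1, 0, 1, 0, 0); (3, 3, 0, 0, 0))


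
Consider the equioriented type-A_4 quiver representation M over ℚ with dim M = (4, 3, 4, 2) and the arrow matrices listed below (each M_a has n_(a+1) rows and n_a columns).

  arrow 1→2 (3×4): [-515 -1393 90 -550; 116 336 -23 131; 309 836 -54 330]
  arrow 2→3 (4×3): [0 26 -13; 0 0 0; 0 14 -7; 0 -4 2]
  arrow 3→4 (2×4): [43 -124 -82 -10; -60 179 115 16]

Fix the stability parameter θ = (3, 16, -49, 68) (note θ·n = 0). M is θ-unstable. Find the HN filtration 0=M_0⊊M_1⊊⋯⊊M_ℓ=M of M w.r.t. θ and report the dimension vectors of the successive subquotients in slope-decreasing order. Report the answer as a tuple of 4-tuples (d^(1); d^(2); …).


Via rank(M_{q-1}∘⋯∘M_p): M ≅ I[1,1], I[1,2]^2, I[1,4], I[3,3]^2, I[3,4].
μ_θ-semistable layers: μ^(1)=68; μ^(2)=16; μ^(3)=3; μ^(4)=-10; μ^(5)=-49

((0, 0, 0, 2); (0, 2, 0, 0); (3, 0, 0, 0); (1, 1, 1, 0); (0, 0, 3, 0))


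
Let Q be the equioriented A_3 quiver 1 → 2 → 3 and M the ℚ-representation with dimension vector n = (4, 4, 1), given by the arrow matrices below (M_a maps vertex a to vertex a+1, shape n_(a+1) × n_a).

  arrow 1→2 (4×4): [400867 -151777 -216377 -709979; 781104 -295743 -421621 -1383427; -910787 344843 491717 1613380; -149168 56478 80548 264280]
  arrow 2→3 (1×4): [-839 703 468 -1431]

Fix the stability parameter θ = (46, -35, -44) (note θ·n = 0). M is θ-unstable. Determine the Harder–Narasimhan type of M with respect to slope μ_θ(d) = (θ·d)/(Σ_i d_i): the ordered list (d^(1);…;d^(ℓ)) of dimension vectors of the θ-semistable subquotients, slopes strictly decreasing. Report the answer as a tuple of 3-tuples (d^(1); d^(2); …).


Barcode: M ≅ I[1,2]^3, I[1,3]. HN layers by μ_θ (2 steps, strictly decreasing):
  μ^(1)=11/2; μ^(2)=-11

((3, 3, 0); (1, 1, 1))


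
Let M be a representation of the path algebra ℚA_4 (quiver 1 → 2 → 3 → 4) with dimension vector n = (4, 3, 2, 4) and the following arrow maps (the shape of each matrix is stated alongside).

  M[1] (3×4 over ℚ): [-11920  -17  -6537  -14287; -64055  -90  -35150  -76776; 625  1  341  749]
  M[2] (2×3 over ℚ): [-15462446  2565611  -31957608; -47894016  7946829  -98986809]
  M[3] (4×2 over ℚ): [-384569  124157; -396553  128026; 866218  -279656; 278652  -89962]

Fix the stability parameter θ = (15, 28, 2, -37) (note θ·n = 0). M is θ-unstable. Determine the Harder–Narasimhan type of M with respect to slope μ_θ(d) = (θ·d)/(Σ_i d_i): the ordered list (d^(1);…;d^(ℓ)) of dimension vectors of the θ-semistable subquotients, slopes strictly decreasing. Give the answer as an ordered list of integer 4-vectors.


Barcode: M ≅ I[1,1]^2, I[1,4]^2, I[2,2], I[4,4]^2. HN layers by μ_θ (4 steps, strictly decreasing):
  μ^(1)=28; μ^(2)=15; μ^(3)=2; μ^(4)=-37

((0, 1, 0, 0); (2, 0, 0, 0); (2, 2, 2, 2); (0, 0, 0, 2))


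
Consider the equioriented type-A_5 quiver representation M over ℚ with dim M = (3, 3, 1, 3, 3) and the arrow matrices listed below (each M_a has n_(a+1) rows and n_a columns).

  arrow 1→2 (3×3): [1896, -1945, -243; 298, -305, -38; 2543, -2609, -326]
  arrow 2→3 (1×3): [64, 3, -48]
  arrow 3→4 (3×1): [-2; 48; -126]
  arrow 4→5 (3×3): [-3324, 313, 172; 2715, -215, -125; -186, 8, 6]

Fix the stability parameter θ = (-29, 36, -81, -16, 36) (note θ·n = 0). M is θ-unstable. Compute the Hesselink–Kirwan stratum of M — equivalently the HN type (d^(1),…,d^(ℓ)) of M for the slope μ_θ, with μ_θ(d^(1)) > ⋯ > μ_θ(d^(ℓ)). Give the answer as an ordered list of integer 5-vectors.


Interval decomposition of M: I[1,2]^2, I[1,4], I[4,5]^2, I[5,5].
HN type (ℓ=4): μ^(1)=36; μ^(2)=-16; μ^(3)=-45/2; μ^(4)=-29

((0, 2, 0, 0, 3); (0, 0, 0, 3, 0); (0, 1, 1, 0, 0); (3, 0, 0, 0, 0))


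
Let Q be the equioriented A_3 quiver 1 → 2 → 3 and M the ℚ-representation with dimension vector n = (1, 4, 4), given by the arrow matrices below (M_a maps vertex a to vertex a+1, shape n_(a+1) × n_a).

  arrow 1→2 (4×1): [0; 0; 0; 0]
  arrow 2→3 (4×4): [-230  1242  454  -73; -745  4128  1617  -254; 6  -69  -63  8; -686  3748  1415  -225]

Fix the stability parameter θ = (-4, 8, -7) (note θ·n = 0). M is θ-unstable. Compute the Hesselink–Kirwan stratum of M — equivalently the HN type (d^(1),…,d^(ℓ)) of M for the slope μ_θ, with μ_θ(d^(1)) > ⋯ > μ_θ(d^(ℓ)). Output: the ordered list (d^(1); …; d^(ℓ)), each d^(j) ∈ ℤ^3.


Barcode: M ≅ I[1,1], I[2,3]^4. HN layers by μ_θ (2 steps, strictly decreasing):
  μ^(1)=1/2; μ^(2)=-4

((0, 4, 4); (1, 0, 0))


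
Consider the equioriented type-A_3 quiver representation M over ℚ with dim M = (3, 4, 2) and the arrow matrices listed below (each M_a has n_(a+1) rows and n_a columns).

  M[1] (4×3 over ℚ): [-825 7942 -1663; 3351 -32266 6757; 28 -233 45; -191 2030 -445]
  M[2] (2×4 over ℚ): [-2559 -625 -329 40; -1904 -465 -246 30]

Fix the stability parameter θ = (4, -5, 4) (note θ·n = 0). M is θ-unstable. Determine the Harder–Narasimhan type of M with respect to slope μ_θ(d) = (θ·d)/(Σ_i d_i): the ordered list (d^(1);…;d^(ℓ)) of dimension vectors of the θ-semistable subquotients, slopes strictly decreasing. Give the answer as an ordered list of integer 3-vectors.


Via rank(M_{q-1}∘⋯∘M_p): M ≅ I[1,2], I[1,3]^2, I[2,2].
μ_θ-semistable layers: μ^(1)=4; μ^(2)=-1/2; μ^(3)=-5

((0, 0, 2); (3, 3, 0); (0, 1, 0))


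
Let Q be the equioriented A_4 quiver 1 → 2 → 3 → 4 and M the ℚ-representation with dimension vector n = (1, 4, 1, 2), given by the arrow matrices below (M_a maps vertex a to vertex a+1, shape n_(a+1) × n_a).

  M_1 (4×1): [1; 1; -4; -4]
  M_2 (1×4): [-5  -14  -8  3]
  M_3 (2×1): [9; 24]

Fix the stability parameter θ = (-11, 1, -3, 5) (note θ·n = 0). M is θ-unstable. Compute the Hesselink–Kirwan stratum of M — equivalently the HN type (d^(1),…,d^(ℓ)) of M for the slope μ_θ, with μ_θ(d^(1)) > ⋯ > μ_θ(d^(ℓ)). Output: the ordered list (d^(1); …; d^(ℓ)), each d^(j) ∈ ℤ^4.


Via rank(M_{q-1}∘⋯∘M_p): M ≅ I[1,4], I[2,2]^3, I[4,4].
μ_θ-semistable layers: μ^(1)=5; μ^(2)=1; μ^(3)=-1; μ^(4)=-11

((0, 0, 0, 2); (0, 3, 0, 0); (0, 1, 1, 0); (1, 0, 0, 0))


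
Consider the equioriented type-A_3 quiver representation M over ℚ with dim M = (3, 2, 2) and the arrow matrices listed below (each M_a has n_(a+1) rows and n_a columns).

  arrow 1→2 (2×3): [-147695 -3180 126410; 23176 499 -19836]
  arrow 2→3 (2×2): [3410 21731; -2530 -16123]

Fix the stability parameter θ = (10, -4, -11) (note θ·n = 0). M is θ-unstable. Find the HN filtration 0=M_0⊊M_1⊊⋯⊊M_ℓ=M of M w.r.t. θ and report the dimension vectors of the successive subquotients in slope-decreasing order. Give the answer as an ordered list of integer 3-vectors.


Interval decomposition of M: I[1,1], I[1,2], I[1,3], I[3,3].
HN type (ℓ=4): μ^(1)=10; μ^(2)=3; μ^(3)=-5/3; μ^(4)=-11

((1, 0, 0); (1, 1, 0); (1, 1, 1); (0, 0, 1))


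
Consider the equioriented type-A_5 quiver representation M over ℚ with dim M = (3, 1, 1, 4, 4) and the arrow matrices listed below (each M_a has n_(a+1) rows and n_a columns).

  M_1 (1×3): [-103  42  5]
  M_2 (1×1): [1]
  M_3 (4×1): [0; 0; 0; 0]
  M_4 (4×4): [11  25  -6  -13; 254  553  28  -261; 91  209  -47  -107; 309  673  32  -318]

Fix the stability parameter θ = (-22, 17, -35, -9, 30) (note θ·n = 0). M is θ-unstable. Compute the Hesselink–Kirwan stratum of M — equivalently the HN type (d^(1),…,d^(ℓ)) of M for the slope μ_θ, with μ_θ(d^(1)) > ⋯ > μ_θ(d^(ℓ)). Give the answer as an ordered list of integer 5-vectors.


Via rank(M_{q-1}∘⋯∘M_p): M ≅ I[1,1]^2, I[1,3], I[4,5]^4.
μ_θ-semistable layers: μ^(1)=30; μ^(2)=-9; μ^(3)=-22

((0, 0, 0, 0, 4); (0, 1, 1, 4, 0); (3, 0, 0, 0, 0))


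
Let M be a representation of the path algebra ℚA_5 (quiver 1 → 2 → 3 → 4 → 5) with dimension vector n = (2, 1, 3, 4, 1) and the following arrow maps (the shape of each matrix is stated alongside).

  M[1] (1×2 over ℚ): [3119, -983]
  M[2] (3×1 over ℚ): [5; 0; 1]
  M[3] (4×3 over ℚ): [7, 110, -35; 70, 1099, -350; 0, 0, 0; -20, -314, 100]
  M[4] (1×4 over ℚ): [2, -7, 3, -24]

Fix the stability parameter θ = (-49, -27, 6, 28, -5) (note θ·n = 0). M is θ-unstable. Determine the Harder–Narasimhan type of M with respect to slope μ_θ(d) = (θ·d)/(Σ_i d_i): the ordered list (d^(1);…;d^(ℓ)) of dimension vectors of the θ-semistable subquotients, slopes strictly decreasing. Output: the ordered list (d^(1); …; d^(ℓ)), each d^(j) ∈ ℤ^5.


Via rank(M_{q-1}∘⋯∘M_p): M ≅ I[1,1], I[1,3], I[3,4], I[3,5], I[4,4]^2.
μ_θ-semistable layers: μ^(1)=28; μ^(2)=23/2; μ^(3)=6; μ^(4)=-27; μ^(5)=-49

((0, 0, 0, 3, 0); (0, 0, 0, 1, 1); (0, 0, 3, 0, 0); (0, 1, 0, 0, 0); (2, 0, 0, 0, 0))


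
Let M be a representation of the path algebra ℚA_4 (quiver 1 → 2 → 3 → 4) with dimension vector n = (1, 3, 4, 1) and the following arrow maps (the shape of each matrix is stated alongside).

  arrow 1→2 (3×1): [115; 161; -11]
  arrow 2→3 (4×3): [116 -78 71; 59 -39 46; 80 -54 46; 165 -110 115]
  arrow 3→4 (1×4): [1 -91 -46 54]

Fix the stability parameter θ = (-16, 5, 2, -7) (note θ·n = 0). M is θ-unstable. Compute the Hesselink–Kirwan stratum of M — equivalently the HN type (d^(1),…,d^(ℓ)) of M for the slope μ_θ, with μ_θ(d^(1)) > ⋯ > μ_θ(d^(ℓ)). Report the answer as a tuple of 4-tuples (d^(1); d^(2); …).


Interval decomposition of M: I[1,4], I[2,3]^2, I[3,3].
HN type (ℓ=4): μ^(1)=7/2; μ^(2)=2; μ^(3)=0; μ^(4)=-16

((0, 2, 2, 0); (0, 0, 1, 0); (0, 1, 1, 1); (1, 0, 0, 0))


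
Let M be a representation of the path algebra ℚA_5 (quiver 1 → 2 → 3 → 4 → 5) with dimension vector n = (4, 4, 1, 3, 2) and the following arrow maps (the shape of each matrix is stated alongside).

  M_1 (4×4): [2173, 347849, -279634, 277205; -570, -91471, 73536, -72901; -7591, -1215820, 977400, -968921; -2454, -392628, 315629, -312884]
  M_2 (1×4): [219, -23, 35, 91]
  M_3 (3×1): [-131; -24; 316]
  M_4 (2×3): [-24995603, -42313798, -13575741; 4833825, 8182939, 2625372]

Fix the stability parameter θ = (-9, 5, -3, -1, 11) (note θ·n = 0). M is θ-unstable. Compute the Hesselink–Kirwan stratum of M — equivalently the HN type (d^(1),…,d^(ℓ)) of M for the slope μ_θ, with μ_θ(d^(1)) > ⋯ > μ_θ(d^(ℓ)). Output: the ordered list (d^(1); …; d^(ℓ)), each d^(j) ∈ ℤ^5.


Via rank(M_{q-1}∘⋯∘M_p): M ≅ I[1,2]^3, I[1,5], I[4,4], I[4,5].
μ_θ-semistable layers: μ^(1)=11; μ^(2)=5; μ^(3)=1/3; μ^(4)=-1; μ^(5)=-9

((0, 0, 0, 0, 2); (0, 3, 0, 0, 0); (0, 1, 1, 1, 0); (0, 0, 0, 2, 0); (4, 0, 0, 0, 0))


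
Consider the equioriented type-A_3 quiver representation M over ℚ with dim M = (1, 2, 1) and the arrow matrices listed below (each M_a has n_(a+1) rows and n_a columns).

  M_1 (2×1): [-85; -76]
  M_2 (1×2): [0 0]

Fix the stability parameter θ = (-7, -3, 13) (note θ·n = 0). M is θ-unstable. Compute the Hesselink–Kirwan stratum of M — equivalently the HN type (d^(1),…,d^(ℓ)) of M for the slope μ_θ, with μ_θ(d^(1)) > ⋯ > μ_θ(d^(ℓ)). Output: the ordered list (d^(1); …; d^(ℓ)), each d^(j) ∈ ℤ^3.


Barcode: M ≅ I[1,2], I[2,2], I[3,3]. HN layers by μ_θ (3 steps, strictly decreasing):
  μ^(1)=13; μ^(2)=-3; μ^(3)=-7

((0, 0, 1); (0, 2, 0); (1, 0, 0))


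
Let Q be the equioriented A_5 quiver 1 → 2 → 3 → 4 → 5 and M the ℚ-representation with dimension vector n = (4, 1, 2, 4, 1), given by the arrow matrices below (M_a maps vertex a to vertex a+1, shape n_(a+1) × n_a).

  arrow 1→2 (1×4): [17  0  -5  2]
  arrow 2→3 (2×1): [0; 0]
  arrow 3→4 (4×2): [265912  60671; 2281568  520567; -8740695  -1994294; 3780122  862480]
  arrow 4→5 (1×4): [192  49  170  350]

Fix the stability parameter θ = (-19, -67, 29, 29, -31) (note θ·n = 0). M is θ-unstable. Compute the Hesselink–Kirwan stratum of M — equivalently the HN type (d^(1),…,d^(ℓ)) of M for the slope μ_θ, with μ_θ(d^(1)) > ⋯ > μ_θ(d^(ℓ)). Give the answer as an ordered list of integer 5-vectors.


Via rank(M_{q-1}∘⋯∘M_p): M ≅ I[1,1]^3, I[1,2], I[3,4], I[3,5], I[4,4]^2.
μ_θ-semistable layers: μ^(1)=29; μ^(2)=9; μ^(3)=-19; μ^(4)=-43

((0, 0, 1, 3, 0); (0, 0, 1, 1, 1); (3, 0, 0, 0, 0); (1, 1, 0, 0, 0))


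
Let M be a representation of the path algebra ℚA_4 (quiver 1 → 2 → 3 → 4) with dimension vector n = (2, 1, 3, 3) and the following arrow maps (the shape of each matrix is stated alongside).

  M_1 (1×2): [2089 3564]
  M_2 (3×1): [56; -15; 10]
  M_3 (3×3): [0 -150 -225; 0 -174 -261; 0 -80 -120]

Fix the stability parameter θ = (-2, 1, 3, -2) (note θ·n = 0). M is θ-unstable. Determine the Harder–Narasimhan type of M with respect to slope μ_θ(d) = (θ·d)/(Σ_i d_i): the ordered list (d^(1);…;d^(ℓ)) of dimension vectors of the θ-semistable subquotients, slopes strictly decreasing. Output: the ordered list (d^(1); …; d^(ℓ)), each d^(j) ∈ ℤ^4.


Interval decomposition of M: I[1,1], I[1,3], I[3,3], I[3,4], I[4,4]^2.
HN type (ℓ=4): μ^(1)=3; μ^(2)=1; μ^(3)=1/2; μ^(4)=-2

((0, 0, 2, 0); (0, 1, 0, 0); (0, 0, 1, 1); (2, 0, 0, 2))


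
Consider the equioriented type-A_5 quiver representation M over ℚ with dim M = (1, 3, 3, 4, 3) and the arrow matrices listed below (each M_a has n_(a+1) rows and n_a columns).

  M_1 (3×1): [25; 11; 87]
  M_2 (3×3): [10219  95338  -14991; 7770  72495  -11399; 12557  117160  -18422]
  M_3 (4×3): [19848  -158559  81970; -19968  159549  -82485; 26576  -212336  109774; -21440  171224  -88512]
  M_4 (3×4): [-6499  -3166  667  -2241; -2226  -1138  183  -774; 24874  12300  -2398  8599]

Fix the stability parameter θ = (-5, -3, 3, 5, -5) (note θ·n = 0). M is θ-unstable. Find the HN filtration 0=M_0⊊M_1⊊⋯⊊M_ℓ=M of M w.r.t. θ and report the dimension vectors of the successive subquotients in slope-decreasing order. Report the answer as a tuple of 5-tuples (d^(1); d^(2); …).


Barcode: M ≅ I[1,4], I[2,3], I[2,5], I[4,5]^2. HN layers by μ_θ (6 steps, strictly decreasing):
  μ^(1)=5; μ^(2)=3; μ^(3)=1; μ^(4)=0; μ^(5)=-3; μ^(6)=-5

((0, 0, 0, 1, 0); (0, 0, 2, 0, 0); (0, 0, 1, 1, 1); (0, 0, 0, 2, 2); (0, 3, 0, 0, 0); (1, 0, 0, 0, 0))


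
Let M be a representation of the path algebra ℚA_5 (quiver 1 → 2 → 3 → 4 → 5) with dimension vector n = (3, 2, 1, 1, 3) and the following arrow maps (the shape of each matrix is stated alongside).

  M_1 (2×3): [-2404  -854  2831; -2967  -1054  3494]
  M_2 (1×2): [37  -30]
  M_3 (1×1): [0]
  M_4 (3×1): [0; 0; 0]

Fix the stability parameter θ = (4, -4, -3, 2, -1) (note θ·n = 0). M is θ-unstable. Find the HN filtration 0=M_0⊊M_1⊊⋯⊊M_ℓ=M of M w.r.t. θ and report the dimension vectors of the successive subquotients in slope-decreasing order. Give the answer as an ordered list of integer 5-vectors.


Interval decomposition of M: I[1,1], I[1,2], I[1,3], I[4,4], I[5,5]^3.
HN type (ℓ=4): μ^(1)=4; μ^(2)=2; μ^(3)=0; μ^(4)=-1

((1, 0, 0, 0, 0); (0, 0, 0, 1, 0); (1, 1, 0, 0, 0); (1, 1, 1, 0, 3))


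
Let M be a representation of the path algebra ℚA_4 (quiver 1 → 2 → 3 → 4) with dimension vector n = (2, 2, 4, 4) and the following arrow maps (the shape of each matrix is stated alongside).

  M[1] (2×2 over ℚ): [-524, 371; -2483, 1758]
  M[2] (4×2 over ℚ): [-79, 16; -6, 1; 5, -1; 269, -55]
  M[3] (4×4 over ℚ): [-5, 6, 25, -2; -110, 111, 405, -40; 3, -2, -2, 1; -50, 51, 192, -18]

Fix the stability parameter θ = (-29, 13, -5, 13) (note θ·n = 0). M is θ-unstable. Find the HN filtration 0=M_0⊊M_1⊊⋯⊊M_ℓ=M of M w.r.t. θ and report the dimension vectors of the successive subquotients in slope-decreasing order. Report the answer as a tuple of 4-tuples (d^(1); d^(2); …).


Barcode: M ≅ I[1,4]^2, I[3,4]^2. HN layers by μ_θ (4 steps, strictly decreasing):
  μ^(1)=13; μ^(2)=4; μ^(3)=-5; μ^(4)=-29

((0, 0, 0, 4); (0, 2, 2, 0); (0, 0, 2, 0); (2, 0, 0, 0))


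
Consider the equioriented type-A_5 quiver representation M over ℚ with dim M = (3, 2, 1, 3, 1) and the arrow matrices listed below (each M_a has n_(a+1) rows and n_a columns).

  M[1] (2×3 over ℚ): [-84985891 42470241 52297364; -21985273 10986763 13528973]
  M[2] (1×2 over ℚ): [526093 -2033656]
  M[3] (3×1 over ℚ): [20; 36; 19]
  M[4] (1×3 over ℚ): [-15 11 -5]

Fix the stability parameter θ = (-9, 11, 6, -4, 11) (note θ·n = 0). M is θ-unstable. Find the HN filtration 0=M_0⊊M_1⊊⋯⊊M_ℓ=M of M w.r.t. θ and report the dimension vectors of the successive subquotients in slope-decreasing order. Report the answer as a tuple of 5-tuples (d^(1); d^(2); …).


Interval decomposition of M: I[1,1], I[1,2], I[1,5], I[4,4]^2.
HN type (ℓ=4): μ^(1)=11; μ^(2)=13/3; μ^(3)=-4; μ^(4)=-9

((0, 1, 0, 0, 1); (0, 1, 1, 1, 0); (0, 0, 0, 2, 0); (3, 0, 0, 0, 0))


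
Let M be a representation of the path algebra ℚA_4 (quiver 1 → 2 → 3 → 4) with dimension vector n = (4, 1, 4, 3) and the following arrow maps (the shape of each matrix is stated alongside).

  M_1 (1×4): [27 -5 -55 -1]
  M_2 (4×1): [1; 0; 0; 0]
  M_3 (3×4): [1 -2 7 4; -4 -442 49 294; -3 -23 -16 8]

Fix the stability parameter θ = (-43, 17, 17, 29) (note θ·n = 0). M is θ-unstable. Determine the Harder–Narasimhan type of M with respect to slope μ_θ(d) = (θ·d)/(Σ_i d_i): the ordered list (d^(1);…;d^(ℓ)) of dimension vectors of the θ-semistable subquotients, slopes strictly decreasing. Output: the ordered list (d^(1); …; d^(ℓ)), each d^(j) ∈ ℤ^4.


Interval decomposition of M: I[1,1]^3, I[1,4], I[3,3], I[3,4]^2.
HN type (ℓ=3): μ^(1)=29; μ^(2)=17; μ^(3)=-43

((0, 0, 0, 3); (0, 1, 4, 0); (4, 0, 0, 0))


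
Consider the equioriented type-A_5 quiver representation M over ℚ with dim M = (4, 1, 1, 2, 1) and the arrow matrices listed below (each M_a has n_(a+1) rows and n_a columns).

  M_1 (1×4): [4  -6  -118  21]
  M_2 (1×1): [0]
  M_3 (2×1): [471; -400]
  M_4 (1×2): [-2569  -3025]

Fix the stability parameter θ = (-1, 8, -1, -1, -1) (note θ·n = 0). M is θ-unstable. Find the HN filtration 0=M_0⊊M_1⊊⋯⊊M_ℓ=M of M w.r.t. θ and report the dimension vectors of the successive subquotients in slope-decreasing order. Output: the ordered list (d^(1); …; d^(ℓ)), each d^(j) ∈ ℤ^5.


Interval decomposition of M: I[1,1]^3, I[1,2], I[3,5], I[4,4].
HN type (ℓ=2): μ^(1)=8; μ^(2)=-1

((0, 1, 0, 0, 0); (4, 0, 1, 2, 1))


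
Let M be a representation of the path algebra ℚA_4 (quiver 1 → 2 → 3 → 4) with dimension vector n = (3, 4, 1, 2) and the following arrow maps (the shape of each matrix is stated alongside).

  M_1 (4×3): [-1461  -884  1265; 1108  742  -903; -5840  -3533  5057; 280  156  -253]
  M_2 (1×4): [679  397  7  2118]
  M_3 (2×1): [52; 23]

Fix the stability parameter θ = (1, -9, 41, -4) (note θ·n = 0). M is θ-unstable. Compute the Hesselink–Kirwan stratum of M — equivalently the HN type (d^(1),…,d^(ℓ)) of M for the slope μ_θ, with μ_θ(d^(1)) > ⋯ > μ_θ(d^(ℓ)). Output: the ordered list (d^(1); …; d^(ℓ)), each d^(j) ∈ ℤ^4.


Via rank(M_{q-1}∘⋯∘M_p): M ≅ I[1,2]^2, I[1,4], I[2,2], I[4,4].
μ_θ-semistable layers: μ^(1)=37/2; μ^(2)=-4; μ^(3)=-9

((0, 0, 1, 1); (3, 3, 0, 1); (0, 1, 0, 0))


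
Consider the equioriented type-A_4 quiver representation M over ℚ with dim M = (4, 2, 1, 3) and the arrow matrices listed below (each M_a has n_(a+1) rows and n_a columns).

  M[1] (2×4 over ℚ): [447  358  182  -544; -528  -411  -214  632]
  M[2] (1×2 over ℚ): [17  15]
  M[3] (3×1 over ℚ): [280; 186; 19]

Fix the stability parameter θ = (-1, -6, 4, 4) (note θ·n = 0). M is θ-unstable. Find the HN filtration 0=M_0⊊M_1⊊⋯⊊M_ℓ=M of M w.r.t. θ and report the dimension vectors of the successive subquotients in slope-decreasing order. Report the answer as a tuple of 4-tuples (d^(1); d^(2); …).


Interval decomposition of M: I[1,1]^2, I[1,2], I[1,4], I[4,4]^2.
HN type (ℓ=3): μ^(1)=4; μ^(2)=-1; μ^(3)=-7/2

((0, 0, 1, 3); (2, 0, 0, 0); (2, 2, 0, 0))


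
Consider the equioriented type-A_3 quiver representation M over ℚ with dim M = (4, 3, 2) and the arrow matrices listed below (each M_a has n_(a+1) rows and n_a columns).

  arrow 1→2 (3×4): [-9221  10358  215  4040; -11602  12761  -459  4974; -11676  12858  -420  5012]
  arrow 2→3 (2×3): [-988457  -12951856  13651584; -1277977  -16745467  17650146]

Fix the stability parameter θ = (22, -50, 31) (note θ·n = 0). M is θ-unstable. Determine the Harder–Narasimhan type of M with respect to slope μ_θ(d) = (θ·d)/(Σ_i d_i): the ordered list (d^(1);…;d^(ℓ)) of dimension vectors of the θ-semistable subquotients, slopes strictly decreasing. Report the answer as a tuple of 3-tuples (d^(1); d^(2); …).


Interval decomposition of M: I[1,1], I[1,2], I[1,3]^2.
HN type (ℓ=3): μ^(1)=31; μ^(2)=22; μ^(3)=-14

((0, 0, 2); (1, 0, 0); (3, 3, 0))


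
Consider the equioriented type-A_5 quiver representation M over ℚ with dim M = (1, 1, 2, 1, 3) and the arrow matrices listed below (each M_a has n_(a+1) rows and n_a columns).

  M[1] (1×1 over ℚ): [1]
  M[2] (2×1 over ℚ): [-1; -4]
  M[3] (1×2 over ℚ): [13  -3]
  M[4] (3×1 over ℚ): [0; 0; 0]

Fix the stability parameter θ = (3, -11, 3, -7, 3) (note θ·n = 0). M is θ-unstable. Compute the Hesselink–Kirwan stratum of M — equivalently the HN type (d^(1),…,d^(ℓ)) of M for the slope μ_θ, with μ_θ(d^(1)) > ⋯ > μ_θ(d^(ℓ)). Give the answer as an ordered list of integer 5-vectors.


Barcode: M ≅ I[1,4], I[3,3], I[5,5]^3. HN layers by μ_θ (3 steps, strictly decreasing):
  μ^(1)=3; μ^(2)=-2; μ^(3)=-4

((0, 0, 1, 0, 3); (0, 0, 1, 1, 0); (1, 1, 0, 0, 0))


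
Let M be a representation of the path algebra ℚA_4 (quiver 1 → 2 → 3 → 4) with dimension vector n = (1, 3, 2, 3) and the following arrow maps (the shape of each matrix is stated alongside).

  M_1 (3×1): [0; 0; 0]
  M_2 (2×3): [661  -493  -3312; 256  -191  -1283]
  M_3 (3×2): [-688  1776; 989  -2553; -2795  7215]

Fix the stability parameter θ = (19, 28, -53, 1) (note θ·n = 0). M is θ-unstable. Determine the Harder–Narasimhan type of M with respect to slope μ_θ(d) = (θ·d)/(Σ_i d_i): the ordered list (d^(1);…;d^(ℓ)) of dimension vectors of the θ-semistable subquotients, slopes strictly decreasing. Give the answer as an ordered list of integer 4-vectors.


Interval decomposition of M: I[1,1], I[2,2], I[2,3], I[2,4], I[4,4]^2.
HN type (ℓ=4): μ^(1)=28; μ^(2)=19; μ^(3)=1; μ^(4)=-25/2

((0, 1, 0, 0); (1, 0, 0, 0); (0, 0, 0, 3); (0, 2, 2, 0))


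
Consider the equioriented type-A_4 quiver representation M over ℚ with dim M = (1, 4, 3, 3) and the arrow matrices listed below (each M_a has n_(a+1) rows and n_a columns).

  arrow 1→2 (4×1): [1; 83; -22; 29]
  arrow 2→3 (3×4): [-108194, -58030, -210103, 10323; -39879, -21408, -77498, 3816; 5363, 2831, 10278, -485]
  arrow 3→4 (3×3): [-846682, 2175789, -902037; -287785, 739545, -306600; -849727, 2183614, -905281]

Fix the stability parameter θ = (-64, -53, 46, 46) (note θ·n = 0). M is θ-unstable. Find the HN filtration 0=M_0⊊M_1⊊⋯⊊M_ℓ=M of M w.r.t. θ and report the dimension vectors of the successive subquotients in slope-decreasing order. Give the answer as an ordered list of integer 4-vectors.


Via rank(M_{q-1}∘⋯∘M_p): M ≅ I[1,3], I[2,2], I[2,4]^2, I[4,4].
μ_θ-semistable layers: μ^(1)=46; μ^(2)=-53; μ^(3)=-64

((0, 0, 3, 3); (0, 4, 0, 0); (1, 0, 0, 0))


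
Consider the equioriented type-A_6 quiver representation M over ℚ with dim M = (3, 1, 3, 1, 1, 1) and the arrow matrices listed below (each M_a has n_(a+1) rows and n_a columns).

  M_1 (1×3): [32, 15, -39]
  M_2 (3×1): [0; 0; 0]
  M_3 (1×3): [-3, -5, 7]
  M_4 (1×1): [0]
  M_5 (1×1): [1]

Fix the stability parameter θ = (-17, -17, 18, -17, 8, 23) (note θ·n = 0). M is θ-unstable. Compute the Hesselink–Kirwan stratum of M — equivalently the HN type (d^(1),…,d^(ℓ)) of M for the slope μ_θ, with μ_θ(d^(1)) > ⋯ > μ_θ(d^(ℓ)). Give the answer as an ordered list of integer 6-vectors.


Barcode: M ≅ I[1,1]^2, I[1,2], I[3,3]^2, I[3,4], I[5,6]. HN layers by μ_θ (5 steps, strictly decreasing):
  μ^(1)=23; μ^(2)=18; μ^(3)=8; μ^(4)=1/2; μ^(5)=-17

((0, 0, 0, 0, 0, 1); (0, 0, 2, 0, 0, 0); (0, 0, 0, 0, 1, 0); (0, 0, 1, 1, 0, 0); (3, 1, 0, 0, 0, 0))


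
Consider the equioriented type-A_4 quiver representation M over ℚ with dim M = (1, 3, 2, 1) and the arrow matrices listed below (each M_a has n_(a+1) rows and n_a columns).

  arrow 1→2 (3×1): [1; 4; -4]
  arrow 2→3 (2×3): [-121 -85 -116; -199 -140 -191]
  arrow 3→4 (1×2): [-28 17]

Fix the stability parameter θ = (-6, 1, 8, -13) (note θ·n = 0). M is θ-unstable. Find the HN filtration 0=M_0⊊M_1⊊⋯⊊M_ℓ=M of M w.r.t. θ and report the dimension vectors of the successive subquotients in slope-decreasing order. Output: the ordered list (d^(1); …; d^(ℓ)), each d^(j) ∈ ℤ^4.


Interval decomposition of M: I[1,4], I[2,2], I[2,3].
HN type (ℓ=4): μ^(1)=8; μ^(2)=1; μ^(3)=-4/3; μ^(4)=-6

((0, 0, 1, 0); (0, 2, 0, 0); (0, 1, 1, 1); (1, 0, 0, 0))


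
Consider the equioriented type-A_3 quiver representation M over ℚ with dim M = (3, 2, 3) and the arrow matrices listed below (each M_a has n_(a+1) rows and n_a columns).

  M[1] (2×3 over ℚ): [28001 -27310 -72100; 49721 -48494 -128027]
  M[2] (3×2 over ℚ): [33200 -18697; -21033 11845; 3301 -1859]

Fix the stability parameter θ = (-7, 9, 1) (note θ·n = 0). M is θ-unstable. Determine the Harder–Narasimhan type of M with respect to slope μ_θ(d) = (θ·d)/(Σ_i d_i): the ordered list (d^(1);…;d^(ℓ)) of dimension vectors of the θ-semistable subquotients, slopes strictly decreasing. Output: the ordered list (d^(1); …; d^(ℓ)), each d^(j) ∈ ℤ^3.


Barcode: M ≅ I[1,1], I[1,3]^2, I[3,3]. HN layers by μ_θ (3 steps, strictly decreasing):
  μ^(1)=5; μ^(2)=1; μ^(3)=-7

((0, 2, 2); (0, 0, 1); (3, 0, 0))
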